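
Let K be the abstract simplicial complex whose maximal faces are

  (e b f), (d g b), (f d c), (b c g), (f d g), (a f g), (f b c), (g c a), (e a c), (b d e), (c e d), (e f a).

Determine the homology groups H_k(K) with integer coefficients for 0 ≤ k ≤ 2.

H_0 ≅ Z,  H_1 ≅ Z/2,  H_2 = 0.

Fix the vertex order a < b < c < d < e < f < g and write every simplex with vertices in increasing order. Then dim K = 2 and the simplices of K are:

  0-simplices (7): a, b, c, d, e, f, g
  1-simplices (18): ac, ae, af, ag, bc, bd, be, bf, bg, cd, ce, cf, cg, de, df, dg, ef, fg
  2-simplices (12): ace, acg, aef, afg, bcf, bcg, bde, bdg, bef, cde, cdf, dfg

so the chain groups are C_0 ≅ Z^7, C_1 ≅ Z^18, C_2 ≅ Z^12.

∂_1: C_1 → C_0 is given by ∂[p,q] = [q] − [p].
The 7×18 boundary matrix has rank 6 and Smith normal form diag(1,1,1,1,1,1).

∂_2: C_2 → C_1 maps a triangle to the signed sum of its edges. For instance
  ∂cde = de − ce + cd,
  ∂bcg = cg − bg + bc.
The 18×12 boundary matrix has rank 12 and Smith normal form diag(1,1,1,1,1,1,1,1,1,1,1,2).

Computing H_k = (kernel of ∂_k) / (image of ∂_{k+1}):

  H_0: rank C_0 − rank ∂_1 = 7 − 6 = 1, and the invariant factors of ∂_1 are all 1, so H_0 = Z.
  H_1: rank ker ∂_1 − rank ∂_2 = (18 − 6) − 12 = 0, and ∂_2 has invariant factor 2 > 1, so H_1 = Z/2.
  H_2: rank ker ∂_2 − rank ∂_3 = (12 − 12) − 0 = 0, and there is no ∂_3, so H_2 = 0.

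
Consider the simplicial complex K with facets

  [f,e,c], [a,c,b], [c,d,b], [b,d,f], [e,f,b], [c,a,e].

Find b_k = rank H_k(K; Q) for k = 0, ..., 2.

Order the vertices as a < b < c < d < e < f. Listing each simplex with vertices in this order, K has dimension 2 with simplices:

  0-simplices (6): a, b, c, d, e, f
  1-simplices (12): ab, ac, ae, bc, bd, be, bf, cd, ce, cf, df, ef
  2-simplices (6): abc, ace, bcd, bdf, bef, cef

Hence C_0 ≅ Z^6, C_1 ≅ Z^12, C_2 ≅ Z^6.

Boundary ∂_1: C_1 → C_0 is given by ∂[p,q] = [q] − [p]. For instance
  ∂ce = e − c.
As a 6×12 matrix over Z this has rank 5, with invariant factors (1,1,1,1,1).

Boundary ∂_2: C_2 → C_1 acts by ∂[p,q,r] = [q,r] − [p,r] + [p,q]. For instance
  ∂bef = ef − bf + be,
  ∂bcd = cd − bd + bc.
As a 12×6 matrix over Z this has rank 6, with invariant factors (1,1,1,1,1,1).

Now H_k = ker ∂_k / im ∂_{k+1}, so:

  H_0: rank C_0 − rank ∂_1 = 6 − 5 = 1, and the invariant factors of ∂_1 are all 1, so H_0 ≅ Z.
  H_1: rank ker ∂_1 − rank ∂_2 = (12 − 5) − 6 = 1, and the invariant factors of ∂_2 are all 1, so H_1 ≅ Z.
  H_2: rank ker ∂_2 − rank ∂_3 = (6 − 6) − 0 = 0, and there is no ∂_3, so H_2 ≅ 0.

As a check, the Euler characteristic is 6 − 12 + 6 = 0, which agrees with 1 − 1 + 0 = 0.

Hence the Betti numbers are b_0 = 1, b_1 = 1, b_2 = 0.

b_0 = 1, b_1 = 1, b_2 = 0.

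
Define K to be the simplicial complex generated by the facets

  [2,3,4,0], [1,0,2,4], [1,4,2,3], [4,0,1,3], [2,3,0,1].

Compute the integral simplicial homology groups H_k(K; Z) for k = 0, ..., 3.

We work with the vertex ordering 0 < 1 < 2 < 3 < 4. The simplices of K, each written with vertices in increasing order, are:

  0-simplices (5): [0], [1], [2], [3], [4]
  1-simplices (10): [0,1], [0,2], [0,3], [0,4], [1,2], [1,3], [1,4], [2,3], [2,4], [3,4]
  2-simplices (10): [0,1,2], [0,1,3], [0,1,4], [0,2,3], [0,2,4], [0,3,4], [1,2,3], [1,2,4], [1,3,4], [2,3,4]
  3-simplices (5): [0,1,2,3], [0,1,2,4], [0,1,3,4], [0,2,3,4], [1,2,3,4]

giving chain groups C_0 ≅ Z^5, C_1 ≅ Z^10, C_2 ≅ Z^10, C_3 ≅ Z^5.

Boundary ∂_1: C_1 → C_0 sends each edge [p,q] (with p < q) to q − p.
The resulting 5×10 matrix has rank 4, and its Smith normal form has invariant factors (1,1,1,1).

Boundary ∂_2: C_2 → C_1 acts by ∂[p,q,r] = [q,r] − [p,r] + [p,q]. For instance
  ∂[0,1,4] = [1,4] − [0,4] + [0,1],
  ∂[1,3,4] = [3,4] − [1,4] + [1,3].
The resulting 10×10 matrix has rank 6, and its Smith normal form has invariant factors (1,1,1,1,1,1).

The boundary map ∂_3: C_3 → C_2 sends each 3-simplex σ to the alternating sum Σ_i (−1)^i (σ with its i-th vertex removed). For instance
  ∂[0,1,2,4] = [1,2,4] − [0,2,4] + [0,1,4] − [0,1,2],
  ∂[1,2,3,4] = [2,3,4] − [1,3,4] + [1,2,4] − [1,2,3].
As a 10×5 matrix over Z this has rank 4, with invariant factors (1,1,1,1).

From H_k ≅ ker(∂_k) / im(∂_{k+1}) we obtain:

  H_0: rank C_0 − rank ∂_1 = 5 − 4 = 1, and the invariant factors of ∂_1 are all 1, so H_0 = Z.
  H_1: rank ker ∂_1 − rank ∂_2 = (10 − 4) − 6 = 0, and the invariant factors of ∂_2 are all 1, so H_1 = 0.
  H_2: rank ker ∂_2 − rank ∂_3 = (10 − 6) − 4 = 0, and the invariant factors of ∂_3 are all 1, so H_2 = 0.
  H_3: rank ker ∂_3 − rank ∂_4 = (5 − 4) − 0 = 1, and there is no ∂_4, so H_3 = Z.

(K is a triangulation of the 3-sphere S^3.)

H_0 ≅ Z,  H_1 = 0,  H_2 = 0,  H_3 ≅ Z.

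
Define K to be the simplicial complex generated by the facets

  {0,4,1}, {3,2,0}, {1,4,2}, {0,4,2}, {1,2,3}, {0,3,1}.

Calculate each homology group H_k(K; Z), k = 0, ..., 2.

Fix the vertex order 0 < 1 < 2 < 3 < 4 and write every simplex with vertices in increasing order. Then dim K = 2 and the simplices of K are:

  0-simplices (5): [0], [1], [2], [3], [4]
  1-simplices (9): [0,1], [0,2], [0,3], [0,4], [1,2], [1,3], [1,4], [2,3], [2,4]
  2-simplices (6): [0,1,3], [0,1,4], [0,2,3], [0,2,4], [1,2,3], [1,2,4]

so the chain groups are C_0 ≅ Z^5, C_1 ≅ Z^9, C_2 ≅ Z^6.

Boundary ∂_1: C_1 → C_0 maps an edge to its endpoints' difference, ∂[p,q] = q − p.
This gives a 5×9 integer matrix of rank 4; reducing to Smith normal form yields diagonal entries (1,1,1,1).

∂_2: C_2 → C_1 sends each 2-simplex [p,q,r] to [q,r] − [p,r] + [p,q]. For instance
  ∂[0,2,4] = [2,4] − [0,4] + [0,2],
  ∂[1,2,3] = [2,3] − [1,3] + [1,2].
The resulting 9×6 matrix has rank 5, and its Smith normal form has invariant factors (1,1,1,1,1).

Computing H_k = (kernel of ∂_k) / (image of ∂_{k+1}):

  H_0: rank C_0 − rank ∂_1 = 5 − 4 = 1, and the invariant factors of ∂_1 are all 1, so H_0 = Z.
  H_1: rank ker ∂_1 − rank ∂_2 = (9 − 4) − 5 = 0, and the invariant factors of ∂_2 are all 1, so H_1 = 0.
  H_2: rank ker ∂_2 − rank ∂_3 = (6 − 5) − 0 = 1, and there is no ∂_3, so H_2 = Z.

As a check, the Euler characteristic is 5 − 9 + 6 = 2, which agrees with 1 − 0 + 1 = 2.

H_0 = Z,  H_1 = 0,  H_2 = Z.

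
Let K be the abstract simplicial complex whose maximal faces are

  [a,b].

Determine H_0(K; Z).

Order the vertices as a < b. Listing each simplex with vertices in this order, K has dimension 1 with simplices:

  0-simplices (2): a, b
  1-simplices (1): ab

giving chain groups C_0 ≅ Z^2, C_1 ≅ Z^1.

The boundary map ∂_1: C_1 → C_0 maps an edge to its endpoints' difference, ∂[p,q] = q − p. For instance
  ∂ab = b − a.
The 2×1 boundary matrix has rank 1 and Smith normal form diag(1).

Computing H_k = (kernel of ∂_k) / (image of ∂_{k+1}):

  H_0: rank C_0 − rank ∂_1 = 2 − 1 = 1, and the invariant factors of ∂_1 are all 1, so H_0 = Z.

H_0 ≅ Z.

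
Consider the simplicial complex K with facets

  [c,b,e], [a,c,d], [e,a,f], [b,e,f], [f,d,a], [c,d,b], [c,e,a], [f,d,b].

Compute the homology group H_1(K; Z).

H_1 = 0.

K has 6 vertices, 12 edges, 8 triangles.
rank ∂_1 = 5, rank ∂_2 = 7 ⇒ b_1 = 12 − 5 − 7 = 0; all invariant factors of ∂_2 are 1 so no torsion. So H_1 ≅ 0.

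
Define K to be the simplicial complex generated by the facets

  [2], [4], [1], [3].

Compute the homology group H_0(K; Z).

We work with the vertex ordering 1 < 2 < 3 < 4. The simplices of K, each written with vertices in increasing order, are:

  0-simplices (4): [1], [2], [3], [4]

so the chain groups are C_0 ≅ Z^4.

From H_k ≅ ker(∂_k) / im(∂_{k+1}) we obtain:

  H_0: rank C_0 − rank ∂_1 = 4 − 0 = 4, and there is no ∂_1, so H_0 = Z^4.

H_0 = Z^4.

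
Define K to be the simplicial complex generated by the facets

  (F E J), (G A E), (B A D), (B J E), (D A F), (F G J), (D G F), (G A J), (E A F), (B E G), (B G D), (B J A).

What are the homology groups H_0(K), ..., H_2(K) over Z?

We work with the vertex ordering A < B < D < E < F < G < J. The simplices of K, each written with vertices in increasing order, are:

  0-simplices (7): A, B, D, E, F, G, J
  1-simplices (18): AB, AD, AE, AF, AG, AJ, BD, BE, BG, BJ, DF, DG, EF, EG, EJ, FG, FJ, GJ
  2-simplices (12): ABD, ABJ, ADF, AEF, AEG, AGJ, BDG, BEG, BEJ, DFG, EFJ, FGJ

Hence C_0 ≅ Z^7, C_1 ≅ Z^18, C_2 ≅ Z^12.

∂_1: C_1 → C_0 sends each edge [p,q] (with p < q) to q − p. For instance
  ∂AE = E − A.
This gives a 7×18 integer matrix of rank 6; reducing to Smith normal form yields diagonal entries (1,1,1,1,1,1).

The boundary map ∂_2: C_2 → C_1 acts by ∂[p,q,r] = [q,r] − [p,r] + [p,q]. For instance
  ∂EFJ = FJ − EJ + EF,
  ∂DFG = FG − DG + DF.
This gives a 18×12 integer matrix of rank 12; reducing to Smith normal form yields diagonal entries (1,1,1,1,1,1,1,1,1,1,1,2).

Reading off H_k = ker ∂_k / im ∂_{k+1}:

  H_0: rank C_0 − rank ∂_1 = 7 − 6 = 1, and the invariant factors of ∂_1 are all 1, so H_0 ≅ Z.
  H_1: rank ker ∂_1 − rank ∂_2 = (18 − 6) − 12 = 0, and ∂_2 has invariant factor 2 > 1, so H_1 ≅ Z/2.
  H_2: rank ker ∂_2 − rank ∂_3 = (12 − 12) − 0 = 0, and there is no ∂_3, so H_2 ≅ 0.

H_0 ≅ Z,  H_1 ≅ Z/2,  H_2 = 0.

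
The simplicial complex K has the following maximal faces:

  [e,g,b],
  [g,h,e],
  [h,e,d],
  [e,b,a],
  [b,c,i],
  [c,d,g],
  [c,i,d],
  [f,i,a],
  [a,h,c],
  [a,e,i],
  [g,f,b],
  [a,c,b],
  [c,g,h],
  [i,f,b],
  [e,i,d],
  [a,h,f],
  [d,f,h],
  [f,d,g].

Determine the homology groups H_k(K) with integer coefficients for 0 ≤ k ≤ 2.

H_0 ≅ Z,  H_1 ≅ Z ⊕ Z/2Z,  H_2 = 0.

We work with the vertex ordering a < b < c < d < e < f < g < h < i. The simplices of K, each written with vertices in increasing order, are:

  0-simplices (9): a, b, c, d, e, f, g, h, i
  1-simplices (27): ab, ac, ae, af, ah, ai, bc, be, bf, bg, bi, cd, cg, ch, ci, de, df, dg, dh, di, eg, eh, ei, fg, fh, fi, gh
  2-simplices (18): abc, abe, ach, aei, afh, afi, bci, beg, bfg, bfi, cdg, cdi, cgh, deh, dei, dfg, dfh, egh

so the chain groups are C_0 ≅ Z^9, C_1 ≅ Z^27, C_2 ≅ Z^18.

The boundary map ∂_1: C_1 → C_0 is given by ∂[p,q] = [q] − [p]. For instance
  ∂bi = i − b.
The resulting 9×27 matrix has rank 8, and its Smith normal form has invariant factors (1,1,1,1,1,1,1,1).

Boundary ∂_2: C_2 → C_1 acts by ∂[p,q,r] = [q,r] − [p,r] + [p,q]. For instance
  ∂bci = ci − bi + bc,
  ∂cdi = di − ci + cd.
As a 27×18 matrix over Z this has rank 18, with invariant factors (1,1,1,1,1,1,1,1,1,1,1,1,1,1,1,1,1,2).

From H_k ≅ ker(∂_k) / im(∂_{k+1}) we obtain:

  H_0: rank C_0 − rank ∂_1 = 9 − 8 = 1, and the invariant factors of ∂_1 are all 1, so H_0 ≅ Z.
  H_1: rank ker ∂_1 − rank ∂_2 = (27 − 8) − 18 = 1, and ∂_2 has invariant factor 2 > 1, so H_1 ≅ Z ⊕ Z/2Z.
  H_2: rank ker ∂_2 − rank ∂_3 = (18 − 18) − 0 = 0, and there is no ∂_3, so H_2 ≅ 0.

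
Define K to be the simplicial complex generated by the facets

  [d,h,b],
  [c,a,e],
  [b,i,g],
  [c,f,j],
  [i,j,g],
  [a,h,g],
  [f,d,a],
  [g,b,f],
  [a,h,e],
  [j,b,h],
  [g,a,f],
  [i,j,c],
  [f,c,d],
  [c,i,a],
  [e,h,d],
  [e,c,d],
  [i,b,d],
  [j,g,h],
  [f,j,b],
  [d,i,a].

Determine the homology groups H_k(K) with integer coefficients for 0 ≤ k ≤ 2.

We work with the vertex ordering a < b < c < d < e < f < g < h < i < j. The simplices of K, each written with vertices in increasing order, are:

  0-simplices (10): a, b, c, d, e, f, g, h, i, j
  1-simplices (30): ac, ad, ae, af, ag, ah, ai, bd, bf, bg, bh, bi, bj, cd, ce, cf, ci, cj, de, df, dh, di, eh, fg, fj, gh, gi, gj, hj, ij
  2-simplices (20): ace, aci, adf, adi, aeh, afg, agh, bdh, bdi, bfg, bfj, bgi, bhj, cde, cdf, cfj, cij, deh, ghj, gij

so the chain groups are C_0 ≅ Z^10, C_1 ≅ Z^30, C_2 ≅ Z^20.

Boundary ∂_1: C_1 → C_0 sends each edge [p,q] (with p < q) to q − p.
As a 10×30 matrix over Z this has rank 9, with invariant factors (1,1,1,1,1,1,1,1,1).

∂_2: C_2 → C_1 acts by ∂[p,q,r] = [q,r] − [p,r] + [p,q]. For instance
  ∂ghj = hj − gj + gh,
  ∂cde = de − ce + cd.
This gives a 30×20 integer matrix of rank 20; reducing to Smith normal form yields diagonal entries (1,1,1,1,1,1,1,1,1,1,1,1,1,1,1,1,1,1,1,2).

Reading off H_k = ker ∂_k / im ∂_{k+1}:

  H_0: rank C_0 − rank ∂_1 = 10 − 9 = 1, and the invariant factors of ∂_1 are all 1, so H_0 ≅ Z.
  H_1: rank ker ∂_1 − rank ∂_2 = (30 − 9) − 20 = 1, and ∂_2 has invariant factor 2 > 1, so H_1 ≅ Z ⊕ Z/2.
  H_2: rank ker ∂_2 − rank ∂_3 = (20 − 20) − 0 = 0, and there is no ∂_3, so H_2 ≅ 0.

H_0 = Z,  H_1 = Z ⊕ Z/2,  H_2 = 0.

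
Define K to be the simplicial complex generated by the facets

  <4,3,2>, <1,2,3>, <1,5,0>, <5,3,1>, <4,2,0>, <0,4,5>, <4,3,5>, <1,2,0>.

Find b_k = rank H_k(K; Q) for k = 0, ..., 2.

b_0 = 1, b_1 = 0, b_2 = 1.

Order the vertices as 0 < 1 < 2 < 3 < 4 < 5. Listing each simplex with vertices in this order, K has dimension 2 with simplices:

  0-simplices (6): [0], [1], [2], [3], [4], [5]
  1-simplices (12): [0,1], [0,2], [0,4], [0,5], [1,2], [1,3], [1,5], [2,3], [2,4], [3,4], [3,5], [4,5]
  2-simplices (8): [0,1,2], [0,1,5], [0,2,4], [0,4,5], [1,2,3], [1,3,5], [2,3,4], [3,4,5]

Hence C_0 ≅ Z^6, C_1 ≅ Z^12, C_2 ≅ Z^8.

Boundary ∂_1: C_1 → C_0 sends each edge [p,q] (with p < q) to q − p.
As a 6×12 matrix over Z this has rank 5, with invariant factors (1,1,1,1,1).

∂_2: C_2 → C_1 maps a triangle to the signed sum of its edges. For instance
  ∂[2,3,4] = [3,4] − [2,4] + [2,3],
  ∂[0,2,4] = [2,4] − [0,4] + [0,2].
The resulting 12×8 matrix has rank 7, and its Smith normal form has invariant factors (1,1,1,1,1,1,1).

From H_k ≅ ker(∂_k) / im(∂_{k+1}) we obtain:

  H_0: rank C_0 − rank ∂_1 = 6 − 5 = 1, and the invariant factors of ∂_1 are all 1, so H_0 = Z.
  H_1: rank ker ∂_1 − rank ∂_2 = (12 − 5) − 7 = 0, and the invariant factors of ∂_2 are all 1, so H_1 = 0.
  H_2: rank ker ∂_2 − rank ∂_3 = (8 − 7) − 0 = 1, and there is no ∂_3, so H_2 = Z.

Hence the Betti numbers are b_0 = 1, b_1 = 0, b_2 = 1.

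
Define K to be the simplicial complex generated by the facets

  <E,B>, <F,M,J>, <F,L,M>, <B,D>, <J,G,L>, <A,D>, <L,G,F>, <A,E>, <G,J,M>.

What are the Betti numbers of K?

Take the total order A < B < D < E < F < G < J < L < M on the vertex set. Then K (dimension 2) consists of the simplices:

  0-simplices (9): A, B, D, E, F, G, J, L, M
  1-simplices (14): AD, AE, BD, BE, FG, FJ, FL, FM, GJ, GL, GM, JL, JM, LM
  2-simplices (5): FGL, FJM, FLM, GJL, GJM

giving chain groups C_0 ≅ Z^9, C_1 ≅ Z^14, C_2 ≅ Z^5.

The boundary map ∂_1: C_1 → C_0 maps an edge to its endpoints' difference, ∂[p,q] = q − p.
This gives a 9×14 integer matrix of rank 7; reducing to Smith normal form yields diagonal entries (1,1,1,1,1,1,1).

∂_2: C_2 → C_1 maps a triangle to the signed sum of its edges. For instance
  ∂GJL = JL − GL + GJ,
  ∂GJM = JM − GM + GJ.
As a 14×5 matrix over Z this has rank 5, with invariant factors (1,1,1,1,1).

From H_k ≅ ker(∂_k) / im(∂_{k+1}) we obtain:

  H_0: rank C_0 − rank ∂_1 = 9 − 7 = 2, and the invariant factors of ∂_1 are all 1, so H_0 = Z^2.
  H_1: rank ker ∂_1 − rank ∂_2 = (14 − 7) − 5 = 2, and the invariant factors of ∂_2 are all 1, so H_1 = Z^2.
  H_2: rank ker ∂_2 − rank ∂_3 = (5 − 5) − 0 = 0, and there is no ∂_3, so H_2 = 0.

Hence the Betti numbers are b_0 = 2, b_1 = 2, b_2 = 0.

b_0 = 2, b_1 = 2, b_2 = 0.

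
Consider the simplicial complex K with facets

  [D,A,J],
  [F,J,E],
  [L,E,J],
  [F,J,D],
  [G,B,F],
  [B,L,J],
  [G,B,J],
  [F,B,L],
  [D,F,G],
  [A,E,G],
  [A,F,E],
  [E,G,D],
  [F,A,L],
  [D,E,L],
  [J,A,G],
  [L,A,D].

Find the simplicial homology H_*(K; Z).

Fix the vertex order A < B < D < E < F < G < J < L and write every simplex with vertices in increasing order. Then dim K = 2 and the simplices of K are:

  0-simplices (8): A, B, D, E, F, G, J, L
  1-simplices (24): AD, AE, AF, AG, AJ, AL, BF, BG, BJ, BL, DE, DF, DG, DJ, DL, EF, EG, EJ, EL, FG, FJ, FL, GJ, JL
  2-simplices (16): ADJ, ADL, AEF, AEG, AFL, AGJ, BFG, BFL, BGJ, BJL, DEG, DEL, DFG, DFJ, EFJ, EJL

so the chain groups are C_0 ≅ Z^8, C_1 ≅ Z^24, C_2 ≅ Z^16.

The boundary map ∂_1: C_1 → C_0 sends each edge [p,q] (with p < q) to q − p.
This gives a 8×24 integer matrix of rank 7; reducing to Smith normal form yields diagonal entries (1,1,1,1,1,1,1).

The boundary map ∂_2: C_2 → C_1 maps a triangle to the signed sum of its edges. For instance
  ∂AGJ = GJ − AJ + AG,
  ∂ADL = DL − AL + AD.
The 24×16 boundary matrix has rank 15 and Smith normal form diag(1,1,1,1,1,1,1,1,1,1,1,1,1,1,1).

Reading off H_k = ker ∂_k / im ∂_{k+1}:

  H_0: rank C_0 − rank ∂_1 = 8 − 7 = 1, and the invariant factors of ∂_1 are all 1, so H_0 ≅ Z.
  H_1: rank ker ∂_1 − rank ∂_2 = (24 − 7) − 15 = 2, and the invariant factors of ∂_2 are all 1, so H_1 ≅ Z^2.
  H_2: rank ker ∂_2 − rank ∂_3 = (16 − 15) − 0 = 1, and there is no ∂_3, so H_2 ≅ Z.

As a check, the Euler characteristic is 8 − 24 + 16 = 0, which agrees with 1 − 2 + 1 = 0.

H_0 ≅ Z,  H_1 ≅ Z^2,  H_2 ≅ Z.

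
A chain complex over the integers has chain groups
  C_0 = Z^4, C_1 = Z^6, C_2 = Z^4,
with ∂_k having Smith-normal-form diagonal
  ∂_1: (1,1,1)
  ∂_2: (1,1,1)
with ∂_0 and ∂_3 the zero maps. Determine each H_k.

H_0: b_0 = 4 − 0 − 3 = 1; torsion from ∂_1 factors > 1: none. So H_0 ≅ Z.
H_1: b_1 = 6 − 3 − 3 = 0; torsion from ∂_2 factors > 1: none. So H_1 ≅ 0.
H_2: b_2 = 4 − 3 − 0 = 1; torsion from ∂_3 factors > 1: none. So H_2 ≅ Z.

H_0 ≅ Z,  H_1 = 0,  H_2 ≅ Z.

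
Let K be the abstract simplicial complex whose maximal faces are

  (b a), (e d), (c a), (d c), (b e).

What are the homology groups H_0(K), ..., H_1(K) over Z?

H_0 ≅ Z,  H_1 ≅ Z.

Fix the vertex order a < b < c < d < e and write every simplex with vertices in increasing order. Then dim K = 1 and the simplices of K are:

  0-simplices (5): a, b, c, d, e
  1-simplices (5): ab, ac, be, cd, de

Hence C_0 ≅ Z^5, C_1 ≅ Z^5.

Boundary ∂_1: C_1 → C_0 maps an edge to its endpoints' difference, ∂[p,q] = q − p.
The 5×5 boundary matrix has rank 4 and Smith normal form diag(1,1,1,1).

Now H_k = ker ∂_k / im ∂_{k+1}, so:

  H_0: rank C_0 − rank ∂_1 = 5 − 4 = 1, and the invariant factors of ∂_1 are all 1, so H_0 ≅ Z.
  H_1: rank ker ∂_1 − rank ∂_2 = (5 − 4) − 0 = 1, and there is no ∂_2, so H_1 ≅ Z.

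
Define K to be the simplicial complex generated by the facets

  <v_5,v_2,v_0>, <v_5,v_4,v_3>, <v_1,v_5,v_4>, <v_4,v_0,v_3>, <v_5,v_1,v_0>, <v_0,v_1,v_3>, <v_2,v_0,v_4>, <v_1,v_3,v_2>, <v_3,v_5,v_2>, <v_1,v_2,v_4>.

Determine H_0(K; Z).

H_0 = Z.

Order the vertices as v_0 < v_1 < v_2 < v_3 < v_4 < v_5. Listing each simplex with vertices in this order, K has dimension 2 with simplices:

  0-simplices (6): [v_0], [v_1], [v_2], [v_3], [v_4], [v_5]
  1-simplices (15): (15 of them)
  2-simplices (10): [v_0,v_1,v_3], [v_0,v_1,v_5], [v_0,v_2,v_4], [v_0,v_2,v_5], [v_0,v_3,v_4], [v_1,v_2,v_3], [v_1,v_2,v_4], [v_1,v_4,v_5], [v_2,v_3,v_5], [v_3,v_4,v_5]

giving chain groups C_0 ≅ Z^6, C_1 ≅ Z^15, C_2 ≅ Z^10.

The boundary map ∂_1: C_1 → C_0 maps an edge to its endpoints' difference, ∂[p,q] = q − p.
The 6×15 boundary matrix has rank 5 and Smith normal form diag(1,1,1,1,1).

The boundary map ∂_2: C_2 → C_1 maps a triangle to the signed sum of its edges. For instance
  ∂[v_0,v_2,v_5] = [v_2,v_5] − [v_0,v_5] + [v_0,v_2],
  ∂[v_3,v_4,v_5] = [v_4,v_5] − [v_3,v_5] + [v_3,v_4].
As a 15×10 matrix over Z this has rank 10, with invariant factors (1,1,1,1,1,1,1,1,1,2).

Reading off H_k = ker ∂_k / im ∂_{k+1}:

  H_0: rank C_0 − rank ∂_1 = 6 − 5 = 1, and the invariant factors of ∂_1 are all 1, so H_0 = Z.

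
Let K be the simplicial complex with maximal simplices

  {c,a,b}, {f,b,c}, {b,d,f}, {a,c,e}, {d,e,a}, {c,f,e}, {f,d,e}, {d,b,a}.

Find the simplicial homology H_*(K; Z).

Order the vertices as a < b < c < d < e < f. Listing each simplex with vertices in this order, K has dimension 2 with simplices:

  0-simplices (6): a, b, c, d, e, f
  1-simplices (12): ab, ac, ad, ae, bc, bd, bf, ce, cf, de, df, ef
  2-simplices (8): abc, abd, ace, ade, bcf, bdf, cef, def

giving chain groups C_0 ≅ Z^6, C_1 ≅ Z^12, C_2 ≅ Z^8.

Boundary ∂_1: C_1 → C_0 maps an edge to its endpoints' difference, ∂[p,q] = q − p.
This gives a 6×12 integer matrix of rank 5; reducing to Smith normal form yields diagonal entries (1,1,1,1,1).

The boundary map ∂_2: C_2 → C_1 maps a triangle to the signed sum of its edges. For instance
  ∂abc = bc − ac + ab,
  ∂ade = de − ae + ad.
The resulting 12×8 matrix has rank 7, and its Smith normal form has invariant factors (1,1,1,1,1,1,1).

From H_k ≅ ker(∂_k) / im(∂_{k+1}) we obtain:

  H_0: rank C_0 − rank ∂_1 = 6 − 5 = 1, and the invariant factors of ∂_1 are all 1, so H_0 = Z.
  H_1: rank ker ∂_1 − rank ∂_2 = (12 − 5) − 7 = 0, and the invariant factors of ∂_2 are all 1, so H_1 = 0.
  H_2: rank ker ∂_2 − rank ∂_3 = (8 − 7) − 0 = 1, and there is no ∂_3, so H_2 = Z.

(K is a triangulation of the 2-sphere S^2.)

H_0 ≅ Z,  H_1 = 0,  H_2 ≅ Z.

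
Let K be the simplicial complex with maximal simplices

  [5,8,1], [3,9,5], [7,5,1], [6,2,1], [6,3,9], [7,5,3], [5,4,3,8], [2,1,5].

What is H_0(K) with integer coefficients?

We work with the vertex ordering 1 < 2 < 3 < 4 < 5 < 6 < 7 < 8 < 9. The simplices of K, each written with vertices in increasing order, are:

  0-simplices (9): [1], [2], [3], [4], [5], [6], [7], [8], [9]
  1-simplices (19): [1,2], [1,5], [1,6], [1,7], [1,8], [2,5], [2,6], [3,4], [3,5], [3,6], [3,7], [3,8], [3,9], [4,5], [4,8], [5,7], [5,8], [5,9], [6,9]
  2-simplices (11): [1,2,5], [1,2,6], [1,5,7], [1,5,8], [3,4,5], [3,4,8], [3,5,7], [3,5,8], [3,5,9], [3,6,9], [4,5,8]
  3-simplices (1): [3,4,5,8]

so the chain groups are C_0 ≅ Z^9, C_1 ≅ Z^19, C_2 ≅ Z^11, C_3 ≅ Z^1.

∂_1: C_1 → C_0 maps an edge to its endpoints' difference, ∂[p,q] = q − p. For instance
  ∂[1,5] = [5] − [1].
This gives a 9×19 integer matrix of rank 8; reducing to Smith normal form yields diagonal entries (1,1,1,1,1,1,1,1).

∂_2: C_2 → C_1 maps a triangle to the signed sum of its edges. For instance
  ∂[3,5,7] = [5,7] − [3,7] + [3,5],
  ∂[1,5,7] = [5,7] − [1,7] + [1,5].
This gives a 19×11 integer matrix of rank 10; reducing to Smith normal form yields diagonal entries (1,1,1,1,1,1,1,1,1,1).

Boundary ∂_3: C_3 → C_2 sends each 3-simplex σ to the alternating sum Σ_i (−1)^i (σ with its i-th vertex removed). For instance
  ∂[3,4,5,8] = [4,5,8] − [3,5,8] + [3,4,8] − [3,4,5].
The 11×1 boundary matrix has rank 1 and Smith normal form diag(1).

Computing H_k = (kernel of ∂_k) / (image of ∂_{k+1}):

  H_0: rank C_0 − rank ∂_1 = 9 − 8 = 1, and the invariant factors of ∂_1 are all 1, so H_0 ≅ Z.

H_0 = Z.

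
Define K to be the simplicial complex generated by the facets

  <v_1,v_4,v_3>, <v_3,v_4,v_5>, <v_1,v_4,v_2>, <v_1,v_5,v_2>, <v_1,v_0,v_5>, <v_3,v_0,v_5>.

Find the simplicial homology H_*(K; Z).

H_0 = Z,  H_1 = Z,  H_2 = 0.

Fix the vertex order v_0 < v_1 < v_2 < v_3 < v_4 < v_5 and write every simplex with vertices in increasing order. Then dim K = 2 and the simplices of K are:

  0-simplices (6): [v_0], [v_1], [v_2], [v_3], [v_4], [v_5]
  1-simplices (12): [v_0,v_1], [v_0,v_3], [v_0,v_5], [v_1,v_2], [v_1,v_3], [v_1,v_4], [v_1,v_5], [v_2,v_4], [v_2,v_5], [v_3,v_4], [v_3,v_5], [v_4,v_5]
  2-simplices (6): [v_0,v_1,v_5], [v_0,v_3,v_5], [v_1,v_2,v_4], [v_1,v_2,v_5], [v_1,v_3,v_4], [v_3,v_4,v_5]

giving chain groups C_0 ≅ Z^6, C_1 ≅ Z^12, C_2 ≅ Z^6.

The boundary map ∂_1: C_1 → C_0 maps an edge to its endpoints' difference, ∂[p,q] = q − p.
The 6×12 boundary matrix has rank 5 and Smith normal form diag(1,1,1,1,1).

The boundary map ∂_2: C_2 → C_1 maps a triangle to the signed sum of its edges. For instance
  ∂[v_0,v_3,v_5] = [v_3,v_5] − [v_0,v_5] + [v_0,v_3],
  ∂[v_1,v_2,v_5] = [v_2,v_5] − [v_1,v_5] + [v_1,v_2].
The 12×6 boundary matrix has rank 6 and Smith normal form diag(1,1,1,1,1,1).

Computing H_k = (kernel of ∂_k) / (image of ∂_{k+1}):

  H_0: rank C_0 − rank ∂_1 = 6 − 5 = 1, and the invariant factors of ∂_1 are all 1, so H_0 ≅ Z.
  H_1: rank ker ∂_1 − rank ∂_2 = (12 − 5) − 6 = 1, and the invariant factors of ∂_2 are all 1, so H_1 ≅ Z.
  H_2: rank ker ∂_2 − rank ∂_3 = (6 − 6) − 0 = 0, and there is no ∂_3, so H_2 ≅ 0.

As a check, the Euler characteristic is 6 − 12 + 6 = 0, which agrees with 1 − 1 + 0 = 0.
(K is a triangulation of the cylinder S^1 x I.)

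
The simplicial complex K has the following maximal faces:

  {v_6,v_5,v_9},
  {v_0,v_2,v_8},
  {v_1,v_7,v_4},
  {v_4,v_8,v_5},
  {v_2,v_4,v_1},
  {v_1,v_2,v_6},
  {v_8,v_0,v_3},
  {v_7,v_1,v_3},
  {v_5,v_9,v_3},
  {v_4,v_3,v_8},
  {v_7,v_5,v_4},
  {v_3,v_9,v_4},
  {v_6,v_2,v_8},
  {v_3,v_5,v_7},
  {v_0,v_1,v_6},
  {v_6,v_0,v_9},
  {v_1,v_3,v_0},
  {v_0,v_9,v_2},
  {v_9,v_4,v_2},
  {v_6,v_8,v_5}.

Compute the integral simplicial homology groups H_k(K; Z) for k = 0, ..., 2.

H_0 = Z,  H_1 = Z ⊕ Z/2,  H_2 = 0.

Take the total order v_0 < v_1 < v_2 < v_3 < v_4 < v_5 < v_6 < v_7 < v_8 < v_9 on the vertex set. Then K (dimension 2) consists of the simplices:

  0-simplices (10): [v_0], [v_1], [v_2], [v_3], [v_4], [v_5], [v_6], [v_7], [v_8], [v_9]
  1-simplices (30): (30 of them)
  2-simplices (20): (20 of them)

so the chain groups are C_0 ≅ Z^10, C_1 ≅ Z^30, C_2 ≅ Z^20.

The boundary map ∂_1: C_1 → C_0 is given by ∂[p,q] = [q] − [p].
This gives a 10×30 integer matrix of rank 9; reducing to Smith normal form yields diagonal entries (1,1,1,1,1,1,1,1,1).

Boundary ∂_2: C_2 → C_1 maps a triangle to the signed sum of its edges. For instance
  ∂[v_0,v_1,v_6] = [v_1,v_6] − [v_0,v_6] + [v_0,v_1],
  ∂[v_4,v_5,v_8] = [v_5,v_8] − [v_4,v_8] + [v_4,v_5].
The 30×20 boundary matrix has rank 20 and Smith normal form diag(1,1,1,1,1,1,1,1,1,1,1,1,1,1,1,1,1,1,1,2).

From H_k ≅ ker(∂_k) / im(∂_{k+1}) we obtain:

  H_0: rank C_0 − rank ∂_1 = 10 − 9 = 1, and the invariant factors of ∂_1 are all 1, so H_0 = Z.
  H_1: rank ker ∂_1 − rank ∂_2 = (30 − 9) − 20 = 1, and ∂_2 has invariant factor 2 > 1, so H_1 = Z ⊕ Z/2.
  H_2: rank ker ∂_2 − rank ∂_3 = (20 − 20) − 0 = 0, and there is no ∂_3, so H_2 = 0.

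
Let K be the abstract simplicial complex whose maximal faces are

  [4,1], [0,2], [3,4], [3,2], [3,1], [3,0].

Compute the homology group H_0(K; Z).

K has 5 vertices, 6 edges.
rank ∂_0 = 0, rank ∂_1 = 4 ⇒ b_0 = 5 − 0 − 4 = 1; all invariant factors of ∂_1 are 1 so no torsion. So H_0 ≅ Z.

H_0 = Z.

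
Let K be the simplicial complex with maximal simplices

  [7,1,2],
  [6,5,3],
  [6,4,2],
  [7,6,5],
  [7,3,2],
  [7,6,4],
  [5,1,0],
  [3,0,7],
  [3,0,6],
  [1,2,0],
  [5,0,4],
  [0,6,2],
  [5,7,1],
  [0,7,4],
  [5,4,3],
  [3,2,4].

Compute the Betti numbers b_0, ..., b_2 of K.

Order the vertices as 0 < 1 < 2 < 3 < 4 < 5 < 6 < 7. Listing each simplex with vertices in this order, K has dimension 2 with simplices:

  0-simplices (8): [0], [1], [2], [3], [4], [5], [6], [7]
  1-simplices (24): (24 of them)
  2-simplices (16): [0,1,2], [0,1,5], [0,2,6], [0,3,6], [0,3,7], [0,4,5], [0,4,7], [1,2,7], [1,5,7], [2,3,4], [2,3,7], [2,4,6], [3,4,5], [3,5,6], [4,6,7], [5,6,7]

Hence C_0 ≅ Z^8, C_1 ≅ Z^24, C_2 ≅ Z^16.

∂_1: C_1 → C_0 is given by ∂[p,q] = [q] − [p]. For instance
  ∂[1,5] = [5] − [1].
The resulting 8×24 matrix has rank 7, and its Smith normal form has invariant factors (1,1,1,1,1,1,1).

The boundary map ∂_2: C_2 → C_1 sends each 2-simplex [p,q,r] to [q,r] − [p,r] + [p,q]. For instance
  ∂[0,4,5] = [4,5] − [0,5] + [0,4],
  ∂[3,5,6] = [5,6] − [3,6] + [3,5].
This gives a 24×16 integer matrix of rank 15; reducing to Smith normal form yields diagonal entries (1,1,1,1,1,1,1,1,1,1,1,1,1,1,1).

Computing H_k = (kernel of ∂_k) / (image of ∂_{k+1}):

  H_0: rank C_0 − rank ∂_1 = 8 − 7 = 1, and the invariant factors of ∂_1 are all 1, so H_0 ≅ Z.
  H_1: rank ker ∂_1 − rank ∂_2 = (24 − 7) − 15 = 2, and the invariant factors of ∂_2 are all 1, so H_1 ≅ Z^2.
  H_2: rank ker ∂_2 − rank ∂_3 = (16 − 15) − 0 = 1, and there is no ∂_3, so H_2 ≅ Z.

Hence the Betti numbers are b_0 = 1, b_1 = 2, b_2 = 1.

b_0 = 1, b_1 = 2, b_2 = 1.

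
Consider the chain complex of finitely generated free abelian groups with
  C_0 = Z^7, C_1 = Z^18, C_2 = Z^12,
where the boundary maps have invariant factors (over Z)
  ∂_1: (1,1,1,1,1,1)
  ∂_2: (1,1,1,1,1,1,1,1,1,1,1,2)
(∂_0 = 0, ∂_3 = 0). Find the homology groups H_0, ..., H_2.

H_0 ≅ Z,  H_1 ≅ Z/2,  H_2 = 0.

H_0: b_0 = 7 − 0 − 6 = 1; torsion from ∂_1 factors > 1: none. So H_0 ≅ Z.
H_1: b_1 = 18 − 6 − 12 = 0; torsion from ∂_2 factors > 1: [2]. So H_1 ≅ Z/2.
H_2: b_2 = 12 − 12 − 0 = 0; torsion from ∂_3 factors > 1: none. So H_2 ≅ 0.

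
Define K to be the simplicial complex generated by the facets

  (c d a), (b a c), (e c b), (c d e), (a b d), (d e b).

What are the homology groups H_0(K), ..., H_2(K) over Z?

Take the total order a < b < c < d < e on the vertex set. Then K (dimension 2) consists of the simplices:

  0-simplices (5): a, b, c, d, e
  1-simplices (9): ab, ac, ad, bc, bd, be, cd, ce, de
  2-simplices (6): abc, abd, acd, bce, bde, cde

so the chain groups are C_0 ≅ Z^5, C_1 ≅ Z^9, C_2 ≅ Z^6.

The boundary map ∂_1: C_1 → C_0 sends each edge [p,q] (with p < q) to q − p.
The resulting 5×9 matrix has rank 4, and its Smith normal form has invariant factors (1,1,1,1).

Boundary ∂_2: C_2 → C_1 sends each 2-simplex [p,q,r] to [q,r] − [p,r] + [p,q]. For instance
  ∂bde = de − be + bd,
  ∂abd = bd − ad + ab.
The resulting 9×6 matrix has rank 5, and its Smith normal form has invariant factors (1,1,1,1,1).

Now H_k = ker ∂_k / im ∂_{k+1}, so:

  H_0: rank C_0 − rank ∂_1 = 5 − 4 = 1, and the invariant factors of ∂_1 are all 1, so H_0 = Z.
  H_1: rank ker ∂_1 − rank ∂_2 = (9 − 4) − 5 = 0, and the invariant factors of ∂_2 are all 1, so H_1 = 0.
  H_2: rank ker ∂_2 − rank ∂_3 = (6 − 5) − 0 = 1, and there is no ∂_3, so H_2 = Z.

As a check, the Euler characteristic is 5 − 9 + 6 = 2, which agrees with 1 − 0 + 1 = 2.
(K is a triangulation of the 2-sphere S^2.)

H_0 = Z,  H_1 = 0,  H_2 = Z.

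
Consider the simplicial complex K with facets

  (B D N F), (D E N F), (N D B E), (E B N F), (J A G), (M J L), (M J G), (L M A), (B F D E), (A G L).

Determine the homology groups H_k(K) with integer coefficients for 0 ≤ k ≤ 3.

K has 10 vertices, 20 edges, 15 triangles, 5 3-simplices.
rank ∂_0 = 0, rank ∂_1 = 8 ⇒ b_0 = 10 − 0 − 8 = 2; all invariant factors of ∂_1 are 1 so no torsion. So H_0 = Z^2.
rank ∂_1 = 8, rank ∂_2 = 11 ⇒ b_1 = 20 − 8 − 11 = 1; all invariant factors of ∂_2 are 1 so no torsion. So H_1 = Z.
rank ∂_2 = 11, rank ∂_3 = 4 ⇒ b_2 = 15 − 11 − 4 = 0; all invariant factors of ∂_3 are 1 so no torsion. So H_2 = 0.
rank ∂_3 = 4, rank ∂_4 = 0 ⇒ b_3 = 5 − 4 − 0 = 1. So H_3 = Z.

H_0 ≅ Z^2,  H_1 ≅ Z,  H_2 = 0,  H_3 ≅ Z.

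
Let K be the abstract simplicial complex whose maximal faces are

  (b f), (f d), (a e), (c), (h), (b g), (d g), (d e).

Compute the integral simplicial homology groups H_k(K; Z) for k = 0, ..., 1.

H_0 ≅ Z^3,  H_1 ≅ Z.

Take the total order a < b < c < d < e < f < g < h on the vertex set. Then K (dimension 1) consists of the simplices:

  0-simplices (8): a, b, c, d, e, f, g, h
  1-simplices (6): ae, bf, bg, de, df, dg

so the chain groups are C_0 ≅ Z^8, C_1 ≅ Z^6.

The boundary map ∂_1: C_1 → C_0 is given by ∂[p,q] = [q] − [p].
As a 8×6 matrix over Z this has rank 5, with invariant factors (1,1,1,1,1).

Reading off H_k = ker ∂_k / im ∂_{k+1}:

  H_0: rank C_0 − rank ∂_1 = 8 − 5 = 3, and the invariant factors of ∂_1 are all 1, so H_0 = Z^3.
  H_1: rank ker ∂_1 − rank ∂_2 = (6 − 5) − 0 = 1, and there is no ∂_2, so H_1 = Z.

As a check, the Euler characteristic is 8 − 6 = 2, which agrees with 3 − 1 = 2.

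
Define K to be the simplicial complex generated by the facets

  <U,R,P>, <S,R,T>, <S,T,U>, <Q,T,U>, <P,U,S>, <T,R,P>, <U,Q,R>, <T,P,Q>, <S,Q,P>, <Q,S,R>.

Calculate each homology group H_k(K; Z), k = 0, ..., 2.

We work with the vertex ordering P < Q < R < S < T < U. The simplices of K, each written with vertices in increasing order, are:

  0-simplices (6): P, Q, R, S, T, U
  1-simplices (15): PQ, PR, PS, PT, PU, QR, QS, QT, QU, RS, RT, RU, ST, SU, TU
  2-simplices (10): PQS, PQT, PRT, PRU, PSU, QRS, QRU, QTU, RST, STU

giving chain groups C_0 ≅ Z^6, C_1 ≅ Z^15, C_2 ≅ Z^10.

∂_1: C_1 → C_0 maps an edge to its endpoints' difference, ∂[p,q] = q − p. For instance
  ∂PR = R − P.
As a 6×15 matrix over Z this has rank 5, with invariant factors (1,1,1,1,1).

The boundary map ∂_2: C_2 → C_1 maps a triangle to the signed sum of its edges. For instance
  ∂RST = ST − RT + RS,
  ∂QRU = RU − QU + QR.
This gives a 15×10 integer matrix of rank 10; reducing to Smith normal form yields diagonal entries (1,1,1,1,1,1,1,1,1,2).

Reading off H_k = ker ∂_k / im ∂_{k+1}:

  H_0: rank C_0 − rank ∂_1 = 6 − 5 = 1, and the invariant factors of ∂_1 are all 1, so H_0 = Z.
  H_1: rank ker ∂_1 − rank ∂_2 = (15 − 5) − 10 = 0, and ∂_2 has invariant factor 2 > 1, so H_1 = Z/2.
  H_2: rank ker ∂_2 − rank ∂_3 = (10 − 10) − 0 = 0, and there is no ∂_3, so H_2 = 0.

H_0 = Z,  H_1 = Z/2,  H_2 = 0.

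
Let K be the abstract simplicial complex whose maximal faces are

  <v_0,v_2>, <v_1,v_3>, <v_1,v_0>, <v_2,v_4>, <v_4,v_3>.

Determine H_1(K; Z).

H_1 = Z.

We work with the vertex ordering v_0 < v_1 < v_2 < v_3 < v_4. The simplices of K, each written with vertices in increasing order, are:

  0-simplices (5): [v_0], [v_1], [v_2], [v_3], [v_4]
  1-simplices (5): [v_0,v_1], [v_0,v_2], [v_1,v_3], [v_2,v_4], [v_3,v_4]

giving chain groups C_0 ≅ Z^5, C_1 ≅ Z^5.

The boundary map ∂_1: C_1 → C_0 is given by ∂[p,q] = [q] − [p]. For instance
  ∂[v_3,v_4] = [v_4] − [v_3].
As a 5×5 matrix over Z this has rank 4, with invariant factors (1,1,1,1).

Computing H_k = (kernel of ∂_k) / (image of ∂_{k+1}):

  H_1: rank ker ∂_1 − rank ∂_2 = (5 − 4) − 0 = 1, and there is no ∂_2, so H_1 = Z.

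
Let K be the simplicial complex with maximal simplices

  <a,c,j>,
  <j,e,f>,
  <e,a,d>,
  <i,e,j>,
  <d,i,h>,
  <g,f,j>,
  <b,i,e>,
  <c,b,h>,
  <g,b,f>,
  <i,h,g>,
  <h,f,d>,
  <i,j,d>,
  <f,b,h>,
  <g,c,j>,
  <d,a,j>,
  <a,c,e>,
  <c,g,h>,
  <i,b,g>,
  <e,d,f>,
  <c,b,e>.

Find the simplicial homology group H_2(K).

Take the total order a < b < c < d < e < f < g < h < i < j on the vertex set. Then K (dimension 2) consists of the simplices:

  0-simplices (10): a, b, c, d, e, f, g, h, i, j
  1-simplices (30): ac, ad, ae, aj, bc, be, bf, bg, bh, bi, ce, cg, ch, cj, de, df, dh, di, dj, ef, ei, ej, fg, fh, fj, gh, gi, gj, hi, ij
  2-simplices (20): ace, acj, ade, adj, bce, bch, bei, bfg, bfh, bgi, cgh, cgj, def, dfh, dhi, dij, efj, eij, fgj, ghi

so the chain groups are C_0 ≅ Z^10, C_1 ≅ Z^30, C_2 ≅ Z^20.

∂_1: C_1 → C_0 maps an edge to its endpoints' difference, ∂[p,q] = q − p. For instance
  ∂bc = c − b.
As a 10×30 matrix over Z this has rank 9, with invariant factors (1,1,1,1,1,1,1,1,1).

∂_2: C_2 → C_1 maps a triangle to the signed sum of its edges. For instance
  ∂dij = ij − dj + di,
  ∂ghi = hi − gi + gh.
The resulting 30×20 matrix has rank 20, and its Smith normal form has invariant factors (1,1,1,1,1,1,1,1,1,1,1,1,1,1,1,1,1,1,1,2).

Reading off H_k = ker ∂_k / im ∂_{k+1}:

  H_2: rank ker ∂_2 − rank ∂_3 = (20 − 20) − 0 = 0, and there is no ∂_3, so H_2 ≅ 0.

H_2 ≅ 0.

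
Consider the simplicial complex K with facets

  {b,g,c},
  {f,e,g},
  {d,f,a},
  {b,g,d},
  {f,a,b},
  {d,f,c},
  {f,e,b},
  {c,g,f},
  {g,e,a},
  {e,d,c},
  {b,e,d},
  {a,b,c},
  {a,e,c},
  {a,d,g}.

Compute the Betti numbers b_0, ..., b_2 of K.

Order the vertices as a < b < c < d < e < f < g. Listing each simplex with vertices in this order, K has dimension 2 with simplices:

  0-simplices (7): a, b, c, d, e, f, g
  1-simplices (21): ab, ac, ad, ae, af, ag, bc, bd, be, bf, bg, cd, ce, cf, cg, de, df, dg, ef, eg, fg
  2-simplices (14): abc, abf, ace, adf, adg, aeg, bcg, bde, bdg, bef, cde, cdf, cfg, efg

giving chain groups C_0 ≅ Z^7, C_1 ≅ Z^21, C_2 ≅ Z^14.

The boundary map ∂_1: C_1 → C_0 sends each edge [p,q] (with p < q) to q − p. For instance
  ∂eg = g − e.
The 7×21 boundary matrix has rank 6 and Smith normal form diag(1,1,1,1,1,1).

Boundary ∂_2: C_2 → C_1 maps a triangle to the signed sum of its edges. For instance
  ∂efg = fg − eg + ef,
  ∂ace = ce − ae + ac.
As a 21×14 matrix over Z this has rank 13, with invariant factors (1,1,1,1,1,1,1,1,1,1,1,1,1).

From H_k ≅ ker(∂_k) / im(∂_{k+1}) we obtain:

  H_0: rank C_0 − rank ∂_1 = 7 − 6 = 1, and the invariant factors of ∂_1 are all 1, so H_0 ≅ Z.
  H_1: rank ker ∂_1 − rank ∂_2 = (21 − 6) − 13 = 2, and the invariant factors of ∂_2 are all 1, so H_1 ≅ Z^2.
  H_2: rank ker ∂_2 − rank ∂_3 = (14 − 13) − 0 = 1, and there is no ∂_3, so H_2 ≅ Z.

(K is a triangulation of the torus T^2.)

Hence the Betti numbers are b_0 = 1, b_1 = 2, b_2 = 1.

b_0 = 1, b_1 = 2, b_2 = 1.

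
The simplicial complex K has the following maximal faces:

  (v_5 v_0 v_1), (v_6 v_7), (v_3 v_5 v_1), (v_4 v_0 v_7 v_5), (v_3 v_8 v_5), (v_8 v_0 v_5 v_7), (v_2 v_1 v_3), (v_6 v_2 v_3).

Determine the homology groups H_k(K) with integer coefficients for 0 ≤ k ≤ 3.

K has 9 vertices, 19 edges, 12 triangles, 2 3-simplices.
rank ∂_0 = 0, rank ∂_1 = 8 ⇒ b_0 = 9 − 0 − 8 = 1; all invariant factors of ∂_1 are 1 so no torsion. So H_0 ≅ Z.
rank ∂_1 = 8, rank ∂_2 = 10 ⇒ b_1 = 19 − 8 − 10 = 1; all invariant factors of ∂_2 are 1 so no torsion. So H_1 ≅ Z.
rank ∂_2 = 10, rank ∂_3 = 2 ⇒ b_2 = 12 − 10 − 2 = 0; all invariant factors of ∂_3 are 1 so no torsion. So H_2 ≅ 0.
rank ∂_3 = 2, rank ∂_4 = 0 ⇒ b_3 = 2 − 2 − 0 = 0. So H_3 ≅ 0.

H_0 = Z,  H_1 = Z,  H_2 = 0,  H_3 = 0.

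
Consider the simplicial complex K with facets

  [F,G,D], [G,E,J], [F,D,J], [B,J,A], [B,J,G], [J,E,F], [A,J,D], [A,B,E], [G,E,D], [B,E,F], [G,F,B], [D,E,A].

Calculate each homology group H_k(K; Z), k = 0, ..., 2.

H_0 ≅ Z,  H_1 ≅ Z/2,  H_2 = 0.

Order the vertices as A < B < D < E < F < G < J. Listing each simplex with vertices in this order, K has dimension 2 with simplices:

  0-simplices (7): A, B, D, E, F, G, J
  1-simplices (18): AB, AD, AE, AJ, BE, BF, BG, BJ, DE, DF, DG, DJ, EF, EG, EJ, FG, FJ, GJ
  2-simplices (12): ABE, ABJ, ADE, ADJ, BEF, BFG, BGJ, DEG, DFG, DFJ, EFJ, EGJ

Hence C_0 ≅ Z^7, C_1 ≅ Z^18, C_2 ≅ Z^12.

Boundary ∂_1: C_1 → C_0 maps an edge to its endpoints' difference, ∂[p,q] = q − p. For instance
  ∂BF = F − B.
The resulting 7×18 matrix has rank 6, and its Smith normal form has invariant factors (1,1,1,1,1,1).

Boundary ∂_2: C_2 → C_1 maps a triangle to the signed sum of its edges. For instance
  ∂ADJ = DJ − AJ + AD,
  ∂EFJ = FJ − EJ + EF.
The resulting 18×12 matrix has rank 12, and its Smith normal form has invariant factors (1,1,1,1,1,1,1,1,1,1,1,2).

Reading off H_k = ker ∂_k / im ∂_{k+1}:

  H_0: rank C_0 − rank ∂_1 = 7 − 6 = 1, and the invariant factors of ∂_1 are all 1, so H_0 = Z.
  H_1: rank ker ∂_1 − rank ∂_2 = (18 − 6) − 12 = 0, and ∂_2 has invariant factor 2 > 1, so H_1 = Z/2.
  H_2: rank ker ∂_2 − rank ∂_3 = (12 − 12) − 0 = 0, and there is no ∂_3, so H_2 = 0.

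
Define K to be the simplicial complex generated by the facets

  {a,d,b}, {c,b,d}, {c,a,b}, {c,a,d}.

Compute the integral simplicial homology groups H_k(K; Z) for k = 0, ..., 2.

Order the vertices as a < b < c < d. Listing each simplex with vertices in this order, K has dimension 2 with simplices:

  0-simplices (4): a, b, c, d
  1-simplices (6): ab, ac, ad, bc, bd, cd
  2-simplices (4): abc, abd, acd, bcd

so the chain groups are C_0 ≅ Z^4, C_1 ≅ Z^6, C_2 ≅ Z^4.

∂_1: C_1 → C_0 maps an edge to its endpoints' difference, ∂[p,q] = q − p. For instance
  ∂ac = c − a.
As a 4×6 matrix over Z this has rank 3, with invariant factors (1,1,1).

∂_2: C_2 → C_1 acts by ∂[p,q,r] = [q,r] − [p,r] + [p,q]. For instance
  ∂acd = cd − ad + ac,
  ∂bcd = cd − bd + bc.
As a 6×4 matrix over Z this has rank 3, with invariant factors (1,1,1).

Computing H_k = (kernel of ∂_k) / (image of ∂_{k+1}):

  H_0: rank C_0 − rank ∂_1 = 4 − 3 = 1, and the invariant factors of ∂_1 are all 1, so H_0 = Z.
  H_1: rank ker ∂_1 − rank ∂_2 = (6 − 3) − 3 = 0, and the invariant factors of ∂_2 are all 1, so H_1 = 0.
  H_2: rank ker ∂_2 − rank ∂_3 = (4 − 3) − 0 = 1, and there is no ∂_3, so H_2 = Z.

H_0 ≅ Z,  H_1 = 0,  H_2 ≅ Z.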